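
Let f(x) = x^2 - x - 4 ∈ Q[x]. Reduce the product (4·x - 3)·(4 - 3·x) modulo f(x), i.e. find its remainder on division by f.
a · b ≡ 13·x - 60 (mod f(x))

First multiply in Q[x] without reducing: a · b = -12·x^2 + 25·x - 12. Now divide by f(x) = x^2 - x - 4, eliminating the leading term at each step:
  leading term -12·x^2: subtract (-12)·f(x) = -12·x^2 + 12·x + 48, leaving 13·x - 60
The degree is now < 2, so this is the remainder. Hence a · b ≡ 13·x - 60 in Q[x]/(f).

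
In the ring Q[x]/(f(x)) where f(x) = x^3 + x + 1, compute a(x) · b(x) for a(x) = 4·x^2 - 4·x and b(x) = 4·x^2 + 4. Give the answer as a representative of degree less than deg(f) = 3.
First multiply in Q[x] without reducing: a · b = 16·x^4 - 16·x^3 + 16·x^2 - 16·x. Now divide by f(x) = x^3 + x + 1, eliminating the leading term at each step:
  leading term 16·x^4: subtract (16·x)·f(x) = 16·x^4 + 16·x^2 + 16·x, leaving -16·x^3 - 32·x
  leading term -16·x^3: subtract (-16)·f(x) = -16·x^3 - 16·x - 16, leaving 16 - 16·x
The degree is now < 3, so this is the remainder. Hence a · b ≡ 16 - 16·x in Q[x]/(f).

Final answer: a · b ≡ 16 - 16·x (mod f(x))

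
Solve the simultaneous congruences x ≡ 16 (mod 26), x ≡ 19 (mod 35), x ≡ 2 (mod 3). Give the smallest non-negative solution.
The moduli 26, 35, 3 are pairwise coprime, so by the CRT there is a unique solution mod 26·35·3 = 2730.
Solve by successive substitution. Start with x ≡ 16 (mod 26).
  Combine with x ≡ 19 (mod 35): write x = 16 + 26·t and require 16 + 26·t ≡ 19 (mod 35), i.e. 26·t ≡ 19 − 16 ≡ 3 (mod 35). Since 26^(−1) ≡ 31 (mod 35), t ≡ 31·3 ≡ 23 (mod 35). So x ≡ 16 + 26·23 = 614 (mod 910).
  Combine with x ≡ 2 (mod 3): write x = 614 + 910·t and require 614 + 910·t ≡ 2 (mod 3), i.e. 910·t ≡ 2 − 614 ≡ 0 (mod 3). Since 910^(−1) ≡ 1 (mod 3) (910 ≡ 1 (mod 3)), t ≡ 1·0 ≡ 0 (mod 3). So x ≡ 614 + 910·0 = 614 (mod 2730).
Unique solution in [0, 2730): x = 614.

Final answer: x ≡ 614 (mod 2730); the representative in [0, 2730) is 614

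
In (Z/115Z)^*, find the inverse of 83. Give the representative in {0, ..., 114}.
83^(−1) ≡ 97 (mod 115)

Apply the extended Euclidean algorithm to (115, 83), tracking rows (r, s, t) with s·115 + t·83 = r. Each division r_prev = q·r_cur + r_new produces the new row as (previous row) − q·(current row):
  row A: (115, 1, 0)   [1·115 + 0·83 = 115]
  row B: (83, 0, 1)   [0·115 + 1·83 = 83]
  115 = 1·83 + 32   → row C = row A − 1·row B = (32, 1, −1)   [check: 1·115 − 1·83 = 32]
  83 = 2·32 + 19   → row D = row B − 2·row C = (19, −2, 3)   [check: −2·115 + 3·83 = 19]
  32 = 1·19 + 13   → row E = row C − 1·row D = (13, 3, −4)   [check: 3·115 − 4·83 = 13]
  19 = 1·13 + 6   → row F = row D − 1·row E = (6, −5, 7)   [check: −5·115 + 7·83 = 6]
  13 = 2·6 + 1   → row G = row E − 2·row F = (1, 13, −18)   [check: 13·115 − 18·83 = 1]
  6 = 6·1 + 0   → remainder 0, stop. gcd = 1 (last nonzero row G).
The gcd is 1, so 83 is invertible mod 115. The last nonzero row gives 13·115 − 18·83 = 1, so t = −18. So 83^(−1) ≡ −18 ≡ 97 (mod 115). Verify: 83 · 97 = 8051 ≡ 1 (mod 115). ✓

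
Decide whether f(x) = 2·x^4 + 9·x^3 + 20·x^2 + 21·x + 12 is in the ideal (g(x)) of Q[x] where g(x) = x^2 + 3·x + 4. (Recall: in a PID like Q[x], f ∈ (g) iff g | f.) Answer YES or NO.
In Q[x] the ideal (g) consists of all multiples of g, so f ∈ (g) iff g | f, i.e. iff the remainder of f on division by g is 0. Divide f by g (g is monic, so eliminate the leading term of the running remainder at each step):
  leading term 2·x^4: subtract (2·x^2)·g(x) = 2·x^4 + 6·x^3 + 8·x^2, leaving 3·x^3 + 12·x^2 + 21·x + 12
  leading term 3·x^3: subtract (3·x)·g(x) = 3·x^3 + 9·x^2 + 12·x, leaving 3·x^2 + 9·x + 12
  leading term 3·x^2: subtract (3)·g(x) = 3·x^2 + 9·x + 12, leaving 0
The remainder is 0, so f(x) = g(x) · h(x) with h(x) = 2·x^2 + 3·x + 3. Hence g | f, i.e. f ∈ (g).

Final answer: YES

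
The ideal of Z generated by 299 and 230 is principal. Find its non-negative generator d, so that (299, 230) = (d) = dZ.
In the PID Z, (a, b) is generated by gcd(a, b). Compute gcd(299, 230) with the extended Euclidean algorithm, tracking rows (r, s, t) with s·299 + t·230 = r:
  row A: (299, 1, 0)   [1·299 + 0·230 = 299]
  row B: (230, 0, 1)   [0·299 + 1·230 = 230]
  299 = 1·230 + 69   → row C = row A − 1·row B = (69, 1, −1)   [check: 1·299 − 1·230 = 69]
  230 = 3·69 + 23   → row D = row B − 3·row C = (23, −3, 4)   [check: −3·299 + 4·230 = 23]
  69 = 3·23 + 0   → remainder 0, stop. gcd = 23 (last nonzero row D).
So gcd(299, 230) = 23, with Bézout identity −3·299 + 4·230 = 23. Containment (⊇): the Bézout identity exhibits 23 as an element of (299, 230), giving (23) ⊆ (299, 230). Containment (⊆): since 23 | 299 and 23 | 230 (299 = 23·13, 230 = 23·10), every Z-linear combination of 299 and 230 is divisible by 23, so (299, 230) ⊆ (23). Therefore (299, 230) = (23), d = 23.

Final answer: (299, 230) = (23); d = 23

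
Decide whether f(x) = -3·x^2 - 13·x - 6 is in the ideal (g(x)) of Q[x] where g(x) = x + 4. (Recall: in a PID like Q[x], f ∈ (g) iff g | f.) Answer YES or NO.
In Q[x] the ideal (g) consists of all multiples of g, so f ∈ (g) iff g | f, i.e. iff the remainder of f on division by g is 0. Divide f by g (g is monic, so eliminate the leading term of the running remainder at each step):
  leading term -3·x^2: subtract (-3·x)·g(x) = -3·x^2 - 12·x, leaving -x - 6
  leading term -x: subtract (-1)·g(x) = -x - 4, leaving -2
The remainder r(x) = -2 ≠ 0 (and deg r < deg g), so g ∤ f, i.e. f ∉ (g).

Final answer: NO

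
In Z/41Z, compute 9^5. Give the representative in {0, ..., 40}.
9

Use repeated squaring. Binary(5) = 101. Walk through the bits of the exponent 5 left-to-right: at each bit after the leading one, square the running value, then multiply by 9 if the bit is 1 (always reducing mod 41):
  bit 1 = 1 (leading): start with 9.
  bit 2 = 0: square 9^2 = 81 ≡ 40 (mod 41).
  bit 3 = 1: square 40^2 = 1600 ≡ 1; bit is 1, so multiply 1·9 = 9 (mod 41).
Final value: 9^5 ≡ 9 (mod 41).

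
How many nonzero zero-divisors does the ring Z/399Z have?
Z/399Z has 182 nonzero zero-divisors

In Z/399Z each nonzero element is either a unit (gcd with 399 is 1) or a zero-divisor (gcd > 1). The number of units is φ(399): factorise 399 = 3 · 7 · 19, so φ(399) = (3 − 1) · (7 − 1) · (19 − 1) = 2 · 6 · 18 = 216. The nonzero elements number 399 − 1 = 398. Hence the nonzero zero-divisors number 398 − 216 = 182.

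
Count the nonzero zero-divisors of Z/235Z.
In Z/235Z each nonzero element is either a unit (gcd with 235 is 1) or a zero-divisor (gcd > 1). The number of units is φ(235): factorise 235 = 5 · 47, so φ(235) = (5 − 1) · (47 − 1) = 4 · 46 = 184. The nonzero elements number 235 − 1 = 234. Hence the nonzero zero-divisors number 234 − 184 = 50.

Final answer: Z/235Z has 50 nonzero zero-divisors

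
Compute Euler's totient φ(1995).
φ(1995) = 864

φ is multiplicative, with φ(p^e) = p^e − p^(e−1). Factorise 1995 = 3 · 5 · 7 · 19. Then
  φ(1995) = (3 − 1) · (5 − 1) · (7 − 1) · (19 − 1) = 2 · 4 · 6 · 18 = 864.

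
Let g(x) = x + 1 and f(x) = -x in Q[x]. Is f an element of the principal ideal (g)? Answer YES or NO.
In Q[x] the ideal (g) consists of all multiples of g, so f ∈ (g) iff g | f, i.e. iff the remainder of f on division by g is 0. Divide f by g (g is monic, so eliminate the leading term of the running remainder at each step):
  leading term -x: subtract (-1)·g(x) = -x - 1, leaving 1
The remainder r(x) = 1 ≠ 0 (and deg r < deg g), so g ∤ f, i.e. f ∉ (g).

Final answer: NO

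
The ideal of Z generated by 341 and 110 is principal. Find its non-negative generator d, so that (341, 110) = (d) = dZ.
(341, 110) = (11); d = 11

In the PID Z, (a, b) is generated by gcd(a, b). Compute gcd(341, 110) with the extended Euclidean algorithm, tracking rows (r, s, t) with s·341 + t·110 = r:
  row A: (341, 1, 0)   [1·341 + 0·110 = 341]
  row B: (110, 0, 1)   [0·341 + 1·110 = 110]
  341 = 3·110 + 11   → row C = row A − 3·row B = (11, 1, −3)   [check: 1·341 − 3·110 = 11]
  110 = 10·11 + 0   → remainder 0, stop. gcd = 11 (last nonzero row C).
So gcd(341, 110) = 11, with Bézout identity 1·341 − 3·110 = 11. Containment (⊇): the Bézout identity exhibits 11 as an element of (341, 110), giving (11) ⊆ (341, 110). Containment (⊆): since 11 | 341 and 11 | 110 (341 = 11·31, 110 = 11·10), every Z-linear combination of 341 and 110 is divisible by 11, so (341, 110) ⊆ (11). Therefore (341, 110) = (11), d = 11.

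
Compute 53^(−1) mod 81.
53^(−1) ≡ 26 (mod 81)

Apply the extended Euclidean algorithm to (81, 53), tracking rows (r, s, t) with s·81 + t·53 = r. Each division r_prev = q·r_cur + r_new produces the new row as (previous row) − q·(current row):
  row A: (81, 1, 0)   [1·81 + 0·53 = 81]
  row B: (53, 0, 1)   [0·81 + 1·53 = 53]
  81 = 1·53 + 28   → row C = row A − 1·row B = (28, 1, −1)   [check: 1·81 − 1·53 = 28]
  53 = 1·28 + 25   → row D = row B − 1·row C = (25, −1, 2)   [check: −1·81 + 2·53 = 25]
  28 = 1·25 + 3   → row E = row C − 1·row D = (3, 2, −3)   [check: 2·81 − 3·53 = 3]
  25 = 8·3 + 1   → row F = row D − 8·row E = (1, −17, 26)   [check: −17·81 + 26·53 = 1]
  3 = 3·1 + 0   → remainder 0, stop. gcd = 1 (last nonzero row F).
The gcd is 1, so 53 is invertible mod 81. The last nonzero row gives −17·81 + 26·53 = 1, so t = 26. So 53^(−1) ≡ 26 (mod 81). Verify: 53 · 26 = 1378 ≡ 1 (mod 81). ✓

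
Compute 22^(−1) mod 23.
Apply the extended Euclidean algorithm to (23, 22), tracking rows (r, s, t) with s·23 + t·22 = r. Each division r_prev = q·r_cur + r_new produces the new row as (previous row) − q·(current row):
  row A: (23, 1, 0)   [1·23 + 0·22 = 23]
  row B: (22, 0, 1)   [0·23 + 1·22 = 22]
  23 = 1·22 + 1   → row C = row A − 1·row B = (1, 1, −1)   [check: 1·23 − 1·22 = 1]
  22 = 22·1 + 0   → remainder 0, stop. gcd = 1 (last nonzero row C).
The gcd is 1, so 22 is invertible mod 23. The last nonzero row gives 1·23 − 1·22 = 1, so t = −1. So 22^(−1) ≡ −1 ≡ 22 (mod 23). Verify: 22 · 22 = 484 ≡ 1 (mod 23). ✓

Final answer: 22^(−1) ≡ 22 (mod 23)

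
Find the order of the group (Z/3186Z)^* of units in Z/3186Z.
(Z/3186Z)^* consists of the classes a with gcd(a, 3186) = 1, so its order is φ(3186). φ is multiplicative, with φ(p^e) = p^e − p^(e−1). Factorise 3186 = 2 · 3^3 · 59. Then
  φ(3186) = (2 − 1) · (3^3 − 3^2) · (59 − 1) = 1 · 18 · 58 = 1044.
Thus |(Z/3186Z)^*| = 1044.

Final answer: |(Z/3186Z)^*| = 1044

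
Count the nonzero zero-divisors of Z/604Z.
In Z/604Z each nonzero element is either a unit (gcd with 604 is 1) or a zero-divisor (gcd > 1). The number of units is φ(604): factorise 604 = 2^2 · 151, so φ(604) = (2^2 − 2^1) · (151 − 1) = 2 · 150 = 300. The nonzero elements number 604 − 1 = 603. Hence the nonzero zero-divisors number 603 − 300 = 303.

Final answer: Z/604Z has 303 nonzero zero-divisors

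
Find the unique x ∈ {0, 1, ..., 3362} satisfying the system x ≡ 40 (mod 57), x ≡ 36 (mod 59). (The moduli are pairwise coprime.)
x ≡ 154 (mod 3363); the representative in [0, 3363) is 154

The moduli 57, 59 are pairwise coprime, so by the CRT there is a unique solution mod 57·59 = 3363.
Solve by successive substitution. Start with x ≡ 40 (mod 57).
  Combine with x ≡ 36 (mod 59): write x = 40 + 57·t and require 40 + 57·t ≡ 36 (mod 59), i.e. 57·t ≡ 36 − 40 ≡ 55 (mod 59). Since 57^(−1) ≡ 29 (mod 59), t ≡ 29·55 ≡ 2 (mod 59). So x ≡ 40 + 57·2 = 154 (mod 3363).
Unique solution in [0, 3363): x = 154.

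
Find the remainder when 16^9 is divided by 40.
16

Use repeated squaring. Binary(9) = 1001. Walk through the bits of the exponent 9 left-to-right: at each bit after the leading one, square the running value, then multiply by 16 if the bit is 1 (always reducing mod 40):
  bit 1 = 1 (leading): start with 16.
  bit 2 = 0: square 16^2 = 256 ≡ 16 (mod 40).
  bit 3 = 0: square 16^2 = 256 ≡ 16 (mod 40).
  bit 4 = 1: square 16^2 = 256 ≡ 16; bit is 1, so multiply 16·16 = 256 ≡ 16 (mod 40).
Final value: 16^9 ≡ 16 (mod 40).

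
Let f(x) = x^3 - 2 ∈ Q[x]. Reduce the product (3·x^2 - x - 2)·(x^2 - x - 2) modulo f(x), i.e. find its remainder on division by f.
a · b ≡ -7·x^2 + 10·x - 4 (mod f(x))

First multiply in Q[x] without reducing: a · b = 3·x^4 - 4·x^3 - 7·x^2 + 4·x + 4. Now divide by f(x) = x^3 - 2, eliminating the leading term at each step:
  leading term 3·x^4: subtract (3·x)·f(x) = 3·x^4 - 6·x, leaving -4·x^3 - 7·x^2 + 10·x + 4
  leading term -4·x^3: subtract (-4)·f(x) = 8 - 4·x^3, leaving -7·x^2 + 10·x - 4
The degree is now < 3, so this is the remainder. Hence a · b ≡ -7·x^2 + 10·x - 4 in Q[x]/(f).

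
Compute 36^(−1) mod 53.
Apply the extended Euclidean algorithm to (53, 36), tracking rows (r, s, t) with s·53 + t·36 = r. Each division r_prev = q·r_cur + r_new produces the new row as (previous row) − q·(current row):
  row A: (53, 1, 0)   [1·53 + 0·36 = 53]
  row B: (36, 0, 1)   [0·53 + 1·36 = 36]
  53 = 1·36 + 17   → row C = row A − 1·row B = (17, 1, −1)   [check: 1·53 − 1·36 = 17]
  36 = 2·17 + 2   → row D = row B − 2·row C = (2, −2, 3)   [check: −2·53 + 3·36 = 2]
  17 = 8·2 + 1   → row E = row C − 8·row D = (1, 17, −25)   [check: 17·53 − 25·36 = 1]
  2 = 2·1 + 0   → remainder 0, stop. gcd = 1 (last nonzero row E).
The gcd is 1, so 36 is invertible mod 53. The last nonzero row gives 17·53 − 25·36 = 1, so t = −25. So 36^(−1) ≡ −25 ≡ 28 (mod 53). Verify: 36 · 28 = 1008 ≡ 1 (mod 53). ✓

Final answer: 36^(−1) ≡ 28 (mod 53)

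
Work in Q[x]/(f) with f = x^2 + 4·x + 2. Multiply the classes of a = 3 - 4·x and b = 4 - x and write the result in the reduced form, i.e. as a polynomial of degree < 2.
a · b ≡ 4 - 35·x (mod f(x))

First multiply in Q[x] without reducing: a · b = 4·x^2 - 19·x + 12. Now divide by f(x) = x^2 + 4·x + 2, eliminating the leading term at each step:
  leading term 4·x^2: subtract (4)·f(x) = 4·x^2 + 16·x + 8, leaving 4 - 35·x
The degree is now < 2, so this is the remainder. Hence a · b ≡ 4 - 35·x in Q[x]/(f).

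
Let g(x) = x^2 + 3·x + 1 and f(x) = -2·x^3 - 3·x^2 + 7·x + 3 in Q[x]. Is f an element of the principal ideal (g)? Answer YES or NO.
YES

In Q[x] the ideal (g) consists of all multiples of g, so f ∈ (g) iff g | f, i.e. iff the remainder of f on division by g is 0. Divide f by g (g is monic, so eliminate the leading term of the running remainder at each step):
  leading term -2·x^3: subtract (-2·x)·g(x) = -2·x^3 - 6·x^2 - 2·x, leaving 3·x^2 + 9·x + 3
  leading term 3·x^2: subtract (3)·g(x) = 3·x^2 + 9·x + 3, leaving 0
The remainder is 0, so f(x) = g(x) · h(x) with h(x) = 3 - 2·x. Hence g | f, i.e. f ∈ (g).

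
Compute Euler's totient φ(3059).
φ(3059) = 2376

φ is multiplicative, with φ(p^e) = p^e − p^(e−1). Factorise 3059 = 7 · 19 · 23. Then
  φ(3059) = (7 − 1) · (19 − 1) · (23 − 1) = 6 · 18 · 22 = 2376.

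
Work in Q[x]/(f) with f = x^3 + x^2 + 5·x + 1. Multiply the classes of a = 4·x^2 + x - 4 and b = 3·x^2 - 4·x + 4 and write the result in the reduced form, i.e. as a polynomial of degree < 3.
a · b ≡ -35·x^2 + 133·x + 9 (mod f(x))

First multiply in Q[x] without reducing: a · b = 12·x^4 - 13·x^3 + 20·x - 16. Now divide by f(x) = x^3 + x^2 + 5·x + 1, eliminating the leading term at each step:
  leading term 12·x^4: subtract (12·x)·f(x) = 12·x^4 + 12·x^3 + 60·x^2 + 12·x, leaving -25·x^3 - 60·x^2 + 8·x - 16
  leading term -25·x^3: subtract (-25)·f(x) = -25·x^3 - 25·x^2 - 125·x - 25, leaving -35·x^2 + 133·x + 9
The degree is now < 3, so this is the remainder. Hence a · b ≡ -35·x^2 + 133·x + 9 in Q[x]/(f).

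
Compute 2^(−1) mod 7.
Apply the extended Euclidean algorithm to (7, 2), tracking rows (r, s, t) with s·7 + t·2 = r. Each division r_prev = q·r_cur + r_new produces the new row as (previous row) − q·(current row):
  row A: (7, 1, 0)   [1·7 + 0·2 = 7]
  row B: (2, 0, 1)   [0·7 + 1·2 = 2]
  7 = 3·2 + 1   → row C = row A − 3·row B = (1, 1, −3)   [check: 1·7 − 3·2 = 1]
  2 = 2·1 + 0   → remainder 0, stop. gcd = 1 (last nonzero row C).
The gcd is 1, so 2 is invertible mod 7. The last nonzero row gives 1·7 − 3·2 = 1, so t = −3. So 2^(−1) ≡ −3 ≡ 4 (mod 7). Verify: 2 · 4 = 8 ≡ 1 (mod 7). ✓

Final answer: 2^(−1) ≡ 4 (mod 7)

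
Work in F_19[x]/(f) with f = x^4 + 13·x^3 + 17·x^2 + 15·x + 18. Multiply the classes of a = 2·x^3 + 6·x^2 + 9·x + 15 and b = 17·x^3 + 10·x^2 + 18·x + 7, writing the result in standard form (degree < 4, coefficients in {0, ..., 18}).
Multiply as integer polynomials: a · b = 34·x^6 + 122·x^5 + 249·x^4 + 467·x^3 + 354·x^2 + 333·x + 105. Reducing coefficients mod 19: a · b ≡ 15·x^6 + 8·x^5 + 2·x^4 + 11·x^3 + 12·x^2 + 10·x + 10. Now divide by f(x) = x^4 + 13·x^3 + 17·x^2 + 15·x + 18 in F_19[x], eliminating the leading term at each step:
  leading term 15·x^6: subtract (15·x^2)·f(x) = 15·x^6 + 5·x^5 + 8·x^4 + 16·x^3 + 4·x^2, leaving 3·x^5 + 13·x^4 + 14·x^3 + 8·x^2 + 10·x + 10 (coefficients mod 19)
  leading term 3·x^5: subtract (3·x)·f(x) = 3·x^5 + x^4 + 13·x^3 + 7·x^2 + 16·x, leaving 12·x^4 + x^3 + x^2 + 13·x + 10 (coefficients mod 19)
  leading term 12·x^4: subtract (12)·f(x) = 12·x^4 + 4·x^3 + 14·x^2 + 9·x + 7, leaving 16·x^3 + 6·x^2 + 4·x + 3 (coefficients mod 19)
The degree is now < 4, so this is the remainder. Hence a · b ≡ 16·x^3 + 6·x^2 + 4·x + 3 in F_19[x]/(f).

Final answer: a · b ≡ 16·x^3 + 6·x^2 + 4·x + 3 (mod f(x))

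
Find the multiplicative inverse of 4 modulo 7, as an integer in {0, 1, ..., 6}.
Apply the extended Euclidean algorithm to (7, 4), tracking rows (r, s, t) with s·7 + t·4 = r. Each division r_prev = q·r_cur + r_new produces the new row as (previous row) − q·(current row):
  row A: (7, 1, 0)   [1·7 + 0·4 = 7]
  row B: (4, 0, 1)   [0·7 + 1·4 = 4]
  7 = 1·4 + 3   → row C = row A − 1·row B = (3, 1, −1)   [check: 1·7 − 1·4 = 3]
  4 = 1·3 + 1   → row D = row B − 1·row C = (1, −1, 2)   [check: −1·7 + 2·4 = 1]
  3 = 3·1 + 0   → remainder 0, stop. gcd = 1 (last nonzero row D).
The gcd is 1, so 4 is invertible mod 7. The last nonzero row gives −1·7 + 2·4 = 1, so t = 2. So 4^(−1) ≡ 2 (mod 7). Verify: 4 · 2 = 8 ≡ 1 (mod 7). ✓

Final answer: 4^(−1) ≡ 2 (mod 7)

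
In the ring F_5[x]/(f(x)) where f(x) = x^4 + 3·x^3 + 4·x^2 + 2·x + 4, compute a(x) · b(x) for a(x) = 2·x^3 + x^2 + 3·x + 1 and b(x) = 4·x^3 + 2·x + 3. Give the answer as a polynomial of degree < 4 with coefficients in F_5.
a · b ≡ 4·x^3 + x^2 + 3·x + 2 (mod f(x))

Multiply as integer polynomials: a · b = 8·x^6 + 4·x^5 + 16·x^4 + 12·x^3 + 9·x^2 + 11·x + 3. Reducing coefficients mod 5: a · b ≡ 3·x^6 + 4·x^5 + x^4 + 2·x^3 + 4·x^2 + x + 3. Now divide by f(x) = x^4 + 3·x^3 + 4·x^2 + 2·x + 4 in F_5[x], eliminating the leading term at each step:
  leading term 3·x^6: subtract (3·x^2)·f(x) = 3·x^6 + 4·x^5 + 2·x^4 + x^3 + 2·x^2, leaving 4·x^4 + x^3 + 2·x^2 + x + 3 (coefficients mod 5)
  leading term 4·x^4: subtract (4)·f(x) = 4·x^4 + 2·x^3 + x^2 + 3·x + 1, leaving 4·x^3 + x^2 + 3·x + 2 (coefficients mod 5)
The degree is now < 4, so this is the remainder. Hence a · b ≡ 4·x^3 + x^2 + 3·x + 2 in F_5[x]/(f).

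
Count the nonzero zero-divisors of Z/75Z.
Z/75Z has 34 nonzero zero-divisors

In Z/75Z each nonzero element is either a unit (gcd with 75 is 1) or a zero-divisor (gcd > 1). The number of units is φ(75): factorise 75 = 3 · 5^2, so φ(75) = (3 − 1) · (5^2 − 5^1) = 2 · 20 = 40. The nonzero elements number 75 − 1 = 74. Hence the nonzero zero-divisors number 74 − 40 = 34.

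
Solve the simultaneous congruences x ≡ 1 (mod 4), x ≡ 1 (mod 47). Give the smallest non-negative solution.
The moduli 4, 47 are pairwise coprime, so by the CRT there is a unique solution mod 4·47 = 188.
Solve by successive substitution. Start with x ≡ 1 (mod 4).
  Combine with x ≡ 1 (mod 47): write x = 1 + 4·t and require 1 + 4·t ≡ 1 (mod 47), i.e. 4·t ≡ 1 − 1 ≡ 0 (mod 47). Since 4^(−1) ≡ 12 (mod 47), t ≡ 12·0 ≡ 0 (mod 47). So x ≡ 1 + 4·0 = 1 (mod 188).
Unique solution in [0, 188): x = 1.

Final answer: x ≡ 1 (mod 188); the representative in [0, 188) is 1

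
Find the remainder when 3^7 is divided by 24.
Use repeated squaring. Binary(7) = 111. Walk through the bits of the exponent 7 left-to-right: at each bit after the leading one, square the running value, then multiply by 3 if the bit is 1 (always reducing mod 24):
  bit 1 = 1 (leading): start with 3.
  bit 2 = 1: square 3^2 = 9; bit is 1, so multiply 9·3 = 27 ≡ 3 (mod 24).
  bit 3 = 1: square 3^2 = 9; bit is 1, so multiply 9·3 = 27 ≡ 3 (mod 24).
Final value: 3^7 ≡ 3 (mod 24).

Final answer: 3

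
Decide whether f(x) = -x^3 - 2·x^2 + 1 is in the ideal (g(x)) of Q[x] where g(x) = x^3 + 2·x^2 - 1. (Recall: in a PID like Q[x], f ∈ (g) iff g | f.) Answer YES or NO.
YES

In Q[x] the ideal (g) consists of all multiples of g, so f ∈ (g) iff g | f, i.e. iff the remainder of f on division by g is 0. Divide f by g (g is monic, so eliminate the leading term of the running remainder at each step):
  leading term -x^3: subtract (-1)·g(x) = -x^3 - 2·x^2 + 1, leaving 0
The remainder is 0, so f(x) = g(x) · h(x) with h(x) = -1. Hence g | f, i.e. f ∈ (g).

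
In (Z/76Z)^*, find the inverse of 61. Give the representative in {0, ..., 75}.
61^(−1) ≡ 5 (mod 76)

Apply the extended Euclidean algorithm to (76, 61), tracking rows (r, s, t) with s·76 + t·61 = r. Each division r_prev = q·r_cur + r_new produces the new row as (previous row) − q·(current row):
  row A: (76, 1, 0)   [1·76 + 0·61 = 76]
  row B: (61, 0, 1)   [0·76 + 1·61 = 61]
  76 = 1·61 + 15   → row C = row A − 1·row B = (15, 1, −1)   [check: 1·76 − 1·61 = 15]
  61 = 4·15 + 1   → row D = row B − 4·row C = (1, −4, 5)   [check: −4·76 + 5·61 = 1]
  15 = 15·1 + 0   → remainder 0, stop. gcd = 1 (last nonzero row D).
The gcd is 1, so 61 is invertible mod 76. The last nonzero row gives −4·76 + 5·61 = 1, so t = 5. So 61^(−1) ≡ 5 (mod 76). Verify: 61 · 5 = 305 ≡ 1 (mod 76). ✓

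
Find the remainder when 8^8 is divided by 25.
16

Use repeated squaring. Binary(8) = 1000. Walk through the bits of the exponent 8 left-to-right: at each bit after the leading one, square the running value, then multiply by 8 if the bit is 1 (always reducing mod 25):
  bit 1 = 1 (leading): start with 8.
  bit 2 = 0: square 8^2 = 64 ≡ 14 (mod 25).
  bit 3 = 0: square 14^2 = 196 ≡ 21 (mod 25).
  bit 4 = 0: square 21^2 = 441 ≡ 16 (mod 25).
Final value: 8^8 ≡ 16 (mod 25).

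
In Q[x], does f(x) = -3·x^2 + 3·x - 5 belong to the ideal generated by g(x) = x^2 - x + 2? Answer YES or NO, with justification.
NO

In Q[x] the ideal (g) consists of all multiples of g, so f ∈ (g) iff g | f, i.e. iff the remainder of f on division by g is 0. Divide f by g (g is monic, so eliminate the leading term of the running remainder at each step):
  leading term -3·x^2: subtract (-3)·g(x) = -3·x^2 + 3·x - 6, leaving 1
The remainder r(x) = 1 ≠ 0 (and deg r < deg g), so g ∤ f, i.e. f ∉ (g).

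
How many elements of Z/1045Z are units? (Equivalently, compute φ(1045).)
An element a ∈ Z/1045Z is a unit iff gcd(a, 1045) = 1, so the number of units is φ(1045). φ is multiplicative, with φ(p^e) = p^e − p^(e−1). Factorise 1045 = 5 · 11 · 19. Then
  φ(1045) = (5 − 1) · (11 − 1) · (19 − 1) = 4 · 10 · 18 = 720.

Final answer: Z/1045Z has φ(1045) = 720 units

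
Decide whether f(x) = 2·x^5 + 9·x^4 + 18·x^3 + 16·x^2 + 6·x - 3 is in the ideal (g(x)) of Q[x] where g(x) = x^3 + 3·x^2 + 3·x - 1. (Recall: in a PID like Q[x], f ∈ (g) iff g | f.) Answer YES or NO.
YES

In Q[x] the ideal (g) consists of all multiples of g, so f ∈ (g) iff g | f, i.e. iff the remainder of f on division by g is 0. Divide f by g (g is monic, so eliminate the leading term of the running remainder at each step):
  leading term 2·x^5: subtract (2·x^2)·g(x) = 2·x^5 + 6·x^4 + 6·x^3 - 2·x^2, leaving 3·x^4 + 12·x^3 + 18·x^2 + 6·x - 3
  leading term 3·x^4: subtract (3·x)·g(x) = 3·x^4 + 9·x^3 + 9·x^2 - 3·x, leaving 3·x^3 + 9·x^2 + 9·x - 3
  leading term 3·x^3: subtract (3)·g(x) = 3·x^3 + 9·x^2 + 9·x - 3, leaving 0
The remainder is 0, so f(x) = g(x) · h(x) with h(x) = 2·x^2 + 3·x + 3. Hence g | f, i.e. f ∈ (g).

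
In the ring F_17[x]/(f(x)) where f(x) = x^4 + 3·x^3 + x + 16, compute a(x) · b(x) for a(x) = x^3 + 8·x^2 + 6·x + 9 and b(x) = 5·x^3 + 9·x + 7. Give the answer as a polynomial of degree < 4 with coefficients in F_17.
a · b ≡ 6·x^3 + 5·x^2 + 14·x + 10 (mod f(x))

Multiply as integer polynomials: a · b = 5·x^6 + 40·x^5 + 39·x^4 + 124·x^3 + 110·x^2 + 123·x + 63. Reducing coefficients mod 17: a · b ≡ 5·x^6 + 6·x^5 + 5·x^4 + 5·x^3 + 8·x^2 + 4·x + 12. Now divide by f(x) = x^4 + 3·x^3 + x + 16 in F_17[x], eliminating the leading term at each step:
  leading term 5·x^6: subtract (5·x^2)·f(x) = 5·x^6 + 15·x^5 + 5·x^3 + 12·x^2, leaving 8·x^5 + 5·x^4 + 13·x^2 + 4·x + 12 (coefficients mod 17)
  leading term 8·x^5: subtract (8·x)·f(x) = 8·x^5 + 7·x^4 + 8·x^2 + 9·x, leaving 15·x^4 + 5·x^2 + 12·x + 12 (coefficients mod 17)
  leading term 15·x^4: subtract (15)·f(x) = 15·x^4 + 11·x^3 + 15·x + 2, leaving 6·x^3 + 5·x^2 + 14·x + 10 (coefficients mod 17)
The degree is now < 4, so this is the remainder. Hence a · b ≡ 6·x^3 + 5·x^2 + 14·x + 10 in F_17[x]/(f).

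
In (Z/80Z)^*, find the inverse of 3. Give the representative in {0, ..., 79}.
3^(−1) ≡ 27 (mod 80)

Apply the extended Euclidean algorithm to (80, 3), tracking rows (r, s, t) with s·80 + t·3 = r. Each division r_prev = q·r_cur + r_new produces the new row as (previous row) − q·(current row):
  row A: (80, 1, 0)   [1·80 + 0·3 = 80]
  row B: (3, 0, 1)   [0·80 + 1·3 = 3]
  80 = 26·3 + 2   → row C = row A − 26·row B = (2, 1, −26)   [check: 1·80 − 26·3 = 2]
  3 = 1·2 + 1   → row D = row B − 1·row C = (1, −1, 27)   [check: −1·80 + 27·3 = 1]
  2 = 2·1 + 0   → remainder 0, stop. gcd = 1 (last nonzero row D).
The gcd is 1, so 3 is invertible mod 80. The last nonzero row gives −1·80 + 27·3 = 1, so t = 27. So 3^(−1) ≡ 27 (mod 80). Verify: 3 · 27 = 81 ≡ 1 (mod 80). ✓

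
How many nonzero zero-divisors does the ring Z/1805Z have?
Z/1805Z has 436 nonzero zero-divisors

In Z/1805Z each nonzero element is either a unit (gcd with 1805 is 1) or a zero-divisor (gcd > 1). The number of units is φ(1805): factorise 1805 = 5 · 19^2, so φ(1805) = (5 − 1) · (19^2 − 19^1) = 4 · 342 = 1368. The nonzero elements number 1805 − 1 = 1804. Hence the nonzero zero-divisors number 1804 − 1368 = 436.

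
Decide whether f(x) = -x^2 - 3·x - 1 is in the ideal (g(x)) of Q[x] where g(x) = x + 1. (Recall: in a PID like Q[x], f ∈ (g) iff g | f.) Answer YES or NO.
NO

In Q[x] the ideal (g) consists of all multiples of g, so f ∈ (g) iff g | f, i.e. iff the remainder of f on division by g is 0. Divide f by g (g is monic, so eliminate the leading term of the running remainder at each step):
  leading term -x^2: subtract (-x)·g(x) = -x^2 - x, leaving -2·x - 1
  leading term -2·x: subtract (-2)·g(x) = -2·x - 2, leaving 1
The remainder r(x) = 1 ≠ 0 (and deg r < deg g), so g ∤ f, i.e. f ∉ (g).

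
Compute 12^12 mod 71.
Use repeated squaring. Binary(12) = 1100. Walk through the bits of the exponent 12 left-to-right: at each bit after the leading one, square the running value, then multiply by 12 if the bit is 1 (always reducing mod 71):
  bit 1 = 1 (leading): start with 12.
  bit 2 = 1: square 12^2 = 144 ≡ 2; bit is 1, so multiply 2·12 = 24 (mod 71).
  bit 3 = 0: square 24^2 = 576 ≡ 8 (mod 71).
  bit 4 = 0: square 8^2 = 64 (mod 71).
Final value: 12^12 ≡ 64 (mod 71).

Final answer: 64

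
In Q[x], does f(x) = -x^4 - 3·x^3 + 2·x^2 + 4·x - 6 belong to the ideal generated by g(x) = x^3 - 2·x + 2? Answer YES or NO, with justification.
YES

In Q[x] the ideal (g) consists of all multiples of g, so f ∈ (g) iff g | f, i.e. iff the remainder of f on division by g is 0. Divide f by g (g is monic, so eliminate the leading term of the running remainder at each step):
  leading term -x^4: subtract (-x)·g(x) = -x^4 + 2·x^2 - 2·x, leaving -3·x^3 + 6·x - 6
  leading term -3·x^3: subtract (-3)·g(x) = -3·x^3 + 6·x - 6, leaving 0
The remainder is 0, so f(x) = g(x) · h(x) with h(x) = -x - 3. Hence g | f, i.e. f ∈ (g).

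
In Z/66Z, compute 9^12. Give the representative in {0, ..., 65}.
Use repeated squaring. Binary(12) = 1100. Walk through the bits of the exponent 12 left-to-right: at each bit after the leading one, square the running value, then multiply by 9 if the bit is 1 (always reducing mod 66):
  bit 1 = 1 (leading): start with 9.
  bit 2 = 1: square 9^2 = 81 ≡ 15; bit is 1, so multiply 15·9 = 135 ≡ 3 (mod 66).
  bit 3 = 0: square 3^2 = 9 (mod 66).
  bit 4 = 0: square 9^2 = 81 ≡ 15 (mod 66).
Final value: 9^12 ≡ 15 (mod 66).

Final answer: 15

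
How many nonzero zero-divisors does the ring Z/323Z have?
In Z/323Z each nonzero element is either a unit (gcd with 323 is 1) or a zero-divisor (gcd > 1). The number of units is φ(323): factorise 323 = 17 · 19, so φ(323) = (17 − 1) · (19 − 1) = 16 · 18 = 288. The nonzero elements number 323 − 1 = 322. Hence the nonzero zero-divisors number 322 − 288 = 34.

Final answer: Z/323Z has 34 nonzero zero-divisors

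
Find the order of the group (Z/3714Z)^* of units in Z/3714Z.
|(Z/3714Z)^*| = 1236

(Z/3714Z)^* consists of the classes a with gcd(a, 3714) = 1, so its order is φ(3714). φ is multiplicative, with φ(p^e) = p^e − p^(e−1). Factorise 3714 = 2 · 3 · 619. Then
  φ(3714) = (2 − 1) · (3 − 1) · (619 − 1) = 1 · 2 · 618 = 1236.
Thus |(Z/3714Z)^*| = 1236.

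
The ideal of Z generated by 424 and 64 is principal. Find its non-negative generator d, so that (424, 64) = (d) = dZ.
In the PID Z, (a, b) is generated by gcd(a, b). Compute gcd(424, 64) with the extended Euclidean algorithm, tracking rows (r, s, t) with s·424 + t·64 = r:
  row A: (424, 1, 0)   [1·424 + 0·64 = 424]
  row B: (64, 0, 1)   [0·424 + 1·64 = 64]
  424 = 6·64 + 40   → row C = row A − 6·row B = (40, 1, −6)   [check: 1·424 − 6·64 = 40]
  64 = 1·40 + 24   → row D = row B − 1·row C = (24, −1, 7)   [check: −1·424 + 7·64 = 24]
  40 = 1·24 + 16   → row E = row C − 1·row D = (16, 2, −13)   [check: 2·424 − 13·64 = 16]
  24 = 1·16 + 8   → row F = row D − 1·row E = (8, −3, 20)   [check: −3·424 + 20·64 = 8]
  16 = 2·8 + 0   → remainder 0, stop. gcd = 8 (last nonzero row F).
So gcd(424, 64) = 8, with Bézout identity −3·424 + 20·64 = 8. Containment (⊇): the Bézout identity exhibits 8 as an element of (424, 64), giving (8) ⊆ (424, 64). Containment (⊆): since 8 | 424 and 8 | 64 (424 = 8·53, 64 = 8·8), every Z-linear combination of 424 and 64 is divisible by 8, so (424, 64) ⊆ (8). Therefore (424, 64) = (8), d = 8.

Final answer: (424, 64) = (8); d = 8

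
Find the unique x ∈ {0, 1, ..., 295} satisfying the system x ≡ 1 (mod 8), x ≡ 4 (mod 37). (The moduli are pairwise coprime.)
x ≡ 41 (mod 296); the representative in [0, 296) is 41

The moduli 8, 37 are pairwise coprime, so by the CRT there is a unique solution mod 8·37 = 296.
Solve by successive substitution. Start with x ≡ 1 (mod 8).
  Combine with x ≡ 4 (mod 37): write x = 1 + 8·t and require 1 + 8·t ≡ 4 (mod 37), i.e. 8·t ≡ 4 − 1 ≡ 3 (mod 37). Since 8^(−1) ≡ 14 (mod 37), t ≡ 14·3 ≡ 5 (mod 37). So x ≡ 1 + 8·5 = 41 (mod 296).
Unique solution in [0, 296): x = 41.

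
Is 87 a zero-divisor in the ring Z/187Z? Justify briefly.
gcd(87, 187) = 1, so 87 is a unit in Z/187Z (it has a multiplicative inverse). A unit cannot be a zero-divisor: if 87·b ≡ 0 then multiplying both sides by 87^(−1) gives b ≡ 0. So 87 is not a zero-divisor.

Final answer: NO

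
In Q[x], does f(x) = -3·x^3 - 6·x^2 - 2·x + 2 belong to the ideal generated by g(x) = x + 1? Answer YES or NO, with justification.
In Q[x] the ideal (g) consists of all multiples of g, so f ∈ (g) iff g | f, i.e. iff the remainder of f on division by g is 0. Divide f by g (g is monic, so eliminate the leading term of the running remainder at each step):
  leading term -3·x^3: subtract (-3·x^2)·g(x) = -3·x^3 - 3·x^2, leaving -3·x^2 - 2·x + 2
  leading term -3·x^2: subtract (-3·x)·g(x) = -3·x^2 - 3·x, leaving x + 2
  leading term x: subtract (1)·g(x) = x + 1, leaving 1
The remainder r(x) = 1 ≠ 0 (and deg r < deg g), so g ∤ f, i.e. f ∉ (g).

Final answer: NO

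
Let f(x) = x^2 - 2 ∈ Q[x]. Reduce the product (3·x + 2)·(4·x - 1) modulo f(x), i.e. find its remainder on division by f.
a · b ≡ 5·x + 22 (mod f(x))

First multiply in Q[x] without reducing: a · b = 12·x^2 + 5·x - 2. Now divide by f(x) = x^2 - 2, eliminating the leading term at each step:
  leading term 12·x^2: subtract (12)·f(x) = 12·x^2 - 24, leaving 5·x + 22
The degree is now < 2, so this is the remainder. Hence a · b ≡ 5·x + 22 in Q[x]/(f).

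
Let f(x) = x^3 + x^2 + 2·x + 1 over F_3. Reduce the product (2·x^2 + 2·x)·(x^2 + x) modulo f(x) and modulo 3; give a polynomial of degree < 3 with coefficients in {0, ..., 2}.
a · b ≡ 2·x^2 + 1 (mod f(x))

Multiply as integer polynomials: a · b = 2·x^4 + 4·x^3 + 2·x^2. Reducing coefficients mod 3: a · b ≡ 2·x^4 + x^3 + 2·x^2. Now divide by f(x) = x^3 + x^2 + 2·x + 1 in F_3[x], eliminating the leading term at each step:
  leading term 2·x^4: subtract (2·x)·f(x) = 2·x^4 + 2·x^3 + x^2 + 2·x, leaving 2·x^3 + x^2 + x (coefficients mod 3)
  leading term 2·x^3: subtract (2)·f(x) = 2·x^3 + 2·x^2 + x + 2, leaving 2·x^2 + 1 (coefficients mod 3)
The degree is now < 3, so this is the remainder. Hence a · b ≡ 2·x^2 + 1 in F_3[x]/(f).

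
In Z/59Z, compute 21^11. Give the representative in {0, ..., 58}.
12

Use repeated squaring. Binary(11) = 1011. Walk through the bits of the exponent 11 left-to-right: at each bit after the leading one, square the running value, then multiply by 21 if the bit is 1 (always reducing mod 59):
  bit 1 = 1 (leading): start with 21.
  bit 2 = 0: square 21^2 = 441 ≡ 28 (mod 59).
  bit 3 = 1: square 28^2 = 784 ≡ 17; bit is 1, so multiply 17·21 = 357 ≡ 3 (mod 59).
  bit 4 = 1: square 3^2 = 9; bit is 1, so multiply 9·21 = 189 ≡ 12 (mod 59).
Final value: 21^11 ≡ 12 (mod 59).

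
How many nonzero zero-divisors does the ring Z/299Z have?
In Z/299Z each nonzero element is either a unit (gcd with 299 is 1) or a zero-divisor (gcd > 1). The number of units is φ(299): factorise 299 = 13 · 23, so φ(299) = (13 − 1) · (23 − 1) = 12 · 22 = 264. The nonzero elements number 299 − 1 = 298. Hence the nonzero zero-divisors number 298 − 264 = 34.

Final answer: Z/299Z has 34 nonzero zero-divisors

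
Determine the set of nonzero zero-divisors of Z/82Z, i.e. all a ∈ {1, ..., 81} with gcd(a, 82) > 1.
An element a ∈ Z/82Z (with a ≠ 0) is a zero-divisor iff gcd(a, 82) > 1 (because a is a unit precisely when gcd(a, n) = 1, and in Z/nZ every nonzero, non-unit element is a zero-divisor). Scan a = 1, ..., 81 and keep those with gcd(a, 82) > 1:
  gcd(2, 82) = 2, gcd(4, 82) = 2, gcd(6, 82) = 2, gcd(8, 82) = 2, gcd(10, 82) = 2, gcd(12, 82) = 2, gcd(14, 82) = 2, gcd(16, 82) = 2, gcd(18, 82) = 2, gcd(20, 82) = 2, gcd(22, 82) = 2, gcd(24, 82) = 2, gcd(26, 82) = 2, gcd(28, 82) = 2, gcd(30, 82) = 2, gcd(32, 82) = 2, gcd(34, 82) = 2, gcd(36, 82) = 2, gcd(38, 82) = 2, gcd(40, 82) = 2, gcd(41, 82) = 41, gcd(42, 82) = 2, gcd(44, 82) = 2, gcd(46, 82) = 2, gcd(48, 82) = 2, gcd(50, 82) = 2, gcd(52, 82) = 2, gcd(54, 82) = 2, gcd(56, 82) = 2, gcd(58, 82) = 2, gcd(60, 82) = 2, gcd(62, 82) = 2, gcd(64, 82) = 2, gcd(66, 82) = 2, gcd(68, 82) = 2, gcd(70, 82) = 2, gcd(72, 82) = 2, gcd(74, 82) = 2, gcd(76, 82) = 2, gcd(78, 82) = 2, gcd(80, 82) = 2.
All other a ∈ {1, ..., 81} have gcd(a, 82) = 1 and are units. So the nonzero zero-divisors are exactly the 41 values of a appearing in this scan.

Final answer: nonzero zero-divisors of Z/82Z = {2, 4, 6, 8, 10, 12, 14, 16, 18, 20, 22, 24, 26, 28, 30, 32, 34, 36, 38, 40, 41, 42, 44, 46, 48, 50, 52, 54, 56, 58, 60, 62, 64, 66, 68, 70, 72, 74, 76, 78, 80}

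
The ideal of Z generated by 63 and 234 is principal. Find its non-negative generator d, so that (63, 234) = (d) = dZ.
(63, 234) = (9); d = 9

In the PID Z, (a, b) is generated by gcd(a, b). Compute gcd(234, 63) with the extended Euclidean algorithm, tracking rows (r, s, t) with s·234 + t·63 = r:
  row A: (234, 1, 0)   [1·234 + 0·63 = 234]
  row B: (63, 0, 1)   [0·234 + 1·63 = 63]
  234 = 3·63 + 45   → row C = row A − 3·row B = (45, 1, −3)   [check: 1·234 − 3·63 = 45]
  63 = 1·45 + 18   → row D = row B − 1·row C = (18, −1, 4)   [check: −1·234 + 4·63 = 18]
  45 = 2·18 + 9   → row E = row C − 2·row D = (9, 3, −11)   [check: 3·234 − 11·63 = 9]
  18 = 2·9 + 0   → remainder 0, stop. gcd = 9 (last nonzero row E).
So gcd(63, 234) = 9, with Bézout identity 3·234 − 11·63 = 9. Containment (⊇): the Bézout identity exhibits 9 as an element of (63, 234), giving (9) ⊆ (63, 234). Containment (⊆): since 9 | 63 and 9 | 234 (63 = 9·7, 234 = 9·26), every Z-linear combination of 63 and 234 is divisible by 9, so (63, 234) ⊆ (9). Therefore (63, 234) = (9), d = 9.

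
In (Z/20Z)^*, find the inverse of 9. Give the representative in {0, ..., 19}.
9^(−1) ≡ 9 (mod 20)

Apply the extended Euclidean algorithm to (20, 9), tracking rows (r, s, t) with s·20 + t·9 = r. Each division r_prev = q·r_cur + r_new produces the new row as (previous row) − q·(current row):
  row A: (20, 1, 0)   [1·20 + 0·9 = 20]
  row B: (9, 0, 1)   [0·20 + 1·9 = 9]
  20 = 2·9 + 2   → row C = row A − 2·row B = (2, 1, −2)   [check: 1·20 − 2·9 = 2]
  9 = 4·2 + 1   → row D = row B − 4·row C = (1, −4, 9)   [check: −4·20 + 9·9 = 1]
  2 = 2·1 + 0   → remainder 0, stop. gcd = 1 (last nonzero row D).
The gcd is 1, so 9 is invertible mod 20. The last nonzero row gives −4·20 + 9·9 = 1, so t = 9. So 9^(−1) ≡ 9 (mod 20). Verify: 9 · 9 = 81 ≡ 1 (mod 20). ✓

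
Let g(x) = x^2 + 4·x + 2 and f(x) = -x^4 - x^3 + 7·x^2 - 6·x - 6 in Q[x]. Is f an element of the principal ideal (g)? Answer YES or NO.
In Q[x] the ideal (g) consists of all multiples of g, so f ∈ (g) iff g | f, i.e. iff the remainder of f on division by g is 0. Divide f by g (g is monic, so eliminate the leading term of the running remainder at each step):
  leading term -x^4: subtract (-x^2)·g(x) = -x^4 - 4·x^3 - 2·x^2, leaving 3·x^3 + 9·x^2 - 6·x - 6
  leading term 3·x^3: subtract (3·x)·g(x) = 3·x^3 + 12·x^2 + 6·x, leaving -3·x^2 - 12·x - 6
  leading term -3·x^2: subtract (-3)·g(x) = -3·x^2 - 12·x - 6, leaving 0
The remainder is 0, so f(x) = g(x) · h(x) with h(x) = -x^2 + 3·x - 3. Hence g | f, i.e. f ∈ (g).

Final answer: YES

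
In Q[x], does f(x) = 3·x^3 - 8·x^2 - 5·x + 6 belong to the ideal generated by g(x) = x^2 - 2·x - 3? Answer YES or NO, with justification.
YES

In Q[x] the ideal (g) consists of all multiples of g, so f ∈ (g) iff g | f, i.e. iff the remainder of f on division by g is 0. Divide f by g (g is monic, so eliminate the leading term of the running remainder at each step):
  leading term 3·x^3: subtract (3·x)·g(x) = 3·x^3 - 6·x^2 - 9·x, leaving -2·x^2 + 4·x + 6
  leading term -2·x^2: subtract (-2)·g(x) = -2·x^2 + 4·x + 6, leaving 0
The remainder is 0, so f(x) = g(x) · h(x) with h(x) = 3·x - 2. Hence g | f, i.e. f ∈ (g).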